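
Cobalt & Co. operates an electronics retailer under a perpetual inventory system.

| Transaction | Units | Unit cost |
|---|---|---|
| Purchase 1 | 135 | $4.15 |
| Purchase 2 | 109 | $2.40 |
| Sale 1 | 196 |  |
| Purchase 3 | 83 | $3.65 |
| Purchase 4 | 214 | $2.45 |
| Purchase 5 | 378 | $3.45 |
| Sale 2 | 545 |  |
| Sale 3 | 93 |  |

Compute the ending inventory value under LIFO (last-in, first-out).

Sale 1 (196) [LIFO — newest first]: 109 @ $2.40 + 87 @ $4.15 = $622.65
Sale 2 (545) [LIFO — newest first]: 378 @ $3.45 + 167 @ $2.45 = $1,713.25
Sale 3 (93) [LIFO — newest first]: 47 @ $2.45 + 46 @ $3.65 = $283.05
Total COGS = $622.65 + $1,713.25 + $283.05 = $2,618.95
Ending inventory: 48 @ $4.15 + 37 @ $3.65 = $334.25

Ending inventory = $334.25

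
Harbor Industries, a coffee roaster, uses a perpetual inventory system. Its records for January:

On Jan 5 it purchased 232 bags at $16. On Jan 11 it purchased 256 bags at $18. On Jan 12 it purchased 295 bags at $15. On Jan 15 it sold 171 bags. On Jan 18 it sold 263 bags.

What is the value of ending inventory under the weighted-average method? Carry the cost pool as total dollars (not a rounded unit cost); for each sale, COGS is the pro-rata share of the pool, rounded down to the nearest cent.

Ending inventory = $5,680.73

After Jan 5: 232 on hand, pool $3,712.00 (≈ $16.0000 each)
After Jan 11: 488 on hand, pool $8,320.00 (≈ $17.0492 each)
After Jan 12: 783 on hand, pool $12,745.00 (≈ $16.2771 each)
Jan 15, sell 171: 171/783 × $12,745.00 → $2,783.39
Jan 18, sell 263: 263/612 × $9,961.61 → $4,280.88
Total COGS = $2,783.39 + $4,280.88 = $7,064.27
Ending inventory (cost pool remaining) = $5,680.73
Check: goods available $12,745.00 = COGS $7,064.27 + ending $5,680.73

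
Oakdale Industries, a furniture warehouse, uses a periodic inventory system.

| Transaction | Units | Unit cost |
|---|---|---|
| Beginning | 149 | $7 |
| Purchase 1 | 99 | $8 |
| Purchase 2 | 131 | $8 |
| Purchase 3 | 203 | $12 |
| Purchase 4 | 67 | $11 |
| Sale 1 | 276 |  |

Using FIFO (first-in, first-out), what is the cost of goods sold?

Sale 1 (276) [FIFO — oldest first]: 149 @ $7 + 99 @ $8 + 28 @ $8 = $2,059
Ending inventory: 103 @ $8 + 203 @ $12 + 67 @ $11 = $3,997
Check: goods available $6,056 = COGS $2,059 + ending $3,997

COGS = $2,059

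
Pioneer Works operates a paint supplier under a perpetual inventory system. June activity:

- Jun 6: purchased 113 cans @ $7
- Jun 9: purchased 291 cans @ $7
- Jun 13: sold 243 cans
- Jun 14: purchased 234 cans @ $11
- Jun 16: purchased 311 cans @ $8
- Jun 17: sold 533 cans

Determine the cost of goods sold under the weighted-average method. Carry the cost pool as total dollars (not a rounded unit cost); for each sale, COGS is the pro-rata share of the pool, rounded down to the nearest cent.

COGS = $6,373.43

After Jun 6: 113 on hand, pool $791.00 (≈ $7.0000 each)
After Jun 9: 404 on hand, pool $2,828.00 (≈ $7.0000 each)
Jun 13, sell 243: 243/404 × $2,828.00 → $1,701.00
After Jun 14: 395 on hand, pool $3,701.00 (≈ $9.3696 each)
After Jun 16: 706 on hand, pool $6,189.00 (≈ $8.7663 each)
Jun 17, sell 533: 533/706 × $6,189.00 → $4,672.43
Total COGS = $1,701.00 + $4,672.43 = $6,373.43
Ending inventory (cost pool remaining) = $1,516.57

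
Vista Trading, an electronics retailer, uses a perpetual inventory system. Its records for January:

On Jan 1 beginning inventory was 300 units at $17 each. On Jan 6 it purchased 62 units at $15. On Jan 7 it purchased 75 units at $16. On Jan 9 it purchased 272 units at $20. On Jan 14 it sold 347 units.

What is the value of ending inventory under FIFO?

Jan 14, 347 sold [FIFO — oldest first]: 300 @ $17 + 47 @ $15 = $5,805
Ending inventory: 15 @ $15 + 75 @ $16 + 272 @ $20 = $6,865
Check: goods available $12,670 = COGS $5,805 + ending $6,865

Ending inventory = $6,865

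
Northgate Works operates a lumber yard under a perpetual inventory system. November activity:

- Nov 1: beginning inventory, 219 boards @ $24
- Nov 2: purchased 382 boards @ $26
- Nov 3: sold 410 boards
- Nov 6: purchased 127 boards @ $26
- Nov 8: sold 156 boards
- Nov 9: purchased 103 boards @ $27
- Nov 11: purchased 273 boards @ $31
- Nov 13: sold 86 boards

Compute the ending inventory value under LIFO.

Ending inventory = $12,466

Nov 3, 410 sold [LIFO — newest first]: 382 @ $26 + 28 @ $24 = $10,604
Nov 8, 156 sold [LIFO — newest first]: 127 @ $26 + 29 @ $24 = $3,998
Nov 13, 86 sold [LIFO — newest first]: 86 @ $31 = $2,666
Total COGS = $10,604 + $3,998 + $2,666 = $17,268
Ending inventory: 162 @ $24 + 103 @ $27 + 187 @ $31 = $12,466
Check: goods available $29,734 = COGS $17,268 + ending $12,466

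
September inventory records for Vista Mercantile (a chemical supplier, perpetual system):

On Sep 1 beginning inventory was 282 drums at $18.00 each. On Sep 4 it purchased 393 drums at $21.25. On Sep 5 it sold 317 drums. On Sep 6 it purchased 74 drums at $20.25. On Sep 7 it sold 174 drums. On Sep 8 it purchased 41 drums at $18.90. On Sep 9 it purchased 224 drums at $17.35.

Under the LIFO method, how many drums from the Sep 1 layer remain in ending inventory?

258

Sep 5, 317 sold [LIFO — newest first]: 317 @ $21.25 = $6,736.25
Sep 7, 174 sold [LIFO — newest first]: 74 @ $20.25 + 76 @ $21.25 + 24 @ $18.00 = $3,545.50
Total COGS = $6,736.25 + $3,545.50 = $10,281.75
Ending inventory: 258 @ $18.00 + 41 @ $18.90 + 224 @ $17.35 = $9,305.30
Check: goods available $19,587.05 = COGS $10,281.75 + ending $9,305.30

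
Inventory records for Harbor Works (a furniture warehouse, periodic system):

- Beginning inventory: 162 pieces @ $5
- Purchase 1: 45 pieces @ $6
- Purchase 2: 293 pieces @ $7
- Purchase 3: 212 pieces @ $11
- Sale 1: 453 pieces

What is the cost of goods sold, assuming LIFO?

Sale 1 (453) [LIFO — newest first]: 212 @ $11 + 241 @ $7 = $4,019
Ending inventory: 162 @ $5 + 45 @ $6 + 52 @ $7 = $1,444
Check: goods available $5,463 = COGS $4,019 + ending $1,444

COGS = $4,019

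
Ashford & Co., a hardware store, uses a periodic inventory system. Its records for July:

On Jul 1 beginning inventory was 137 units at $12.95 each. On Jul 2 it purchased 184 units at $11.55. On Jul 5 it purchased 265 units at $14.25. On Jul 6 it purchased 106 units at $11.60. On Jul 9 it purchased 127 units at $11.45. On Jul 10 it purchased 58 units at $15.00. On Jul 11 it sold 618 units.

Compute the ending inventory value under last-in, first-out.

Jul 11, 618 sold [LIFO — newest first]: 58 @ $15.00 + 127 @ $11.45 + 106 @ $11.60 + 265 @ $14.25 + 62 @ $11.55 = $8,046.10
Ending inventory: 137 @ $12.95 + 122 @ $11.55 = $3,183.25

Ending inventory = $3,183.25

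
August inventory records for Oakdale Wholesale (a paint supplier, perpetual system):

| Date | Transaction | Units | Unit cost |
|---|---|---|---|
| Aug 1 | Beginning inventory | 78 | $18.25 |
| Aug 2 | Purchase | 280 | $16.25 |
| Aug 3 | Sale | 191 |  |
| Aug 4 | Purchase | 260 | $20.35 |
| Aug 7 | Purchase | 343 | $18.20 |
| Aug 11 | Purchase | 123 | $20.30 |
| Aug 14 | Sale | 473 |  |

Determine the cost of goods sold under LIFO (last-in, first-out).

Aug 3, 191 sold [LIFO — newest first]: 191 @ $16.25 = $3,103.75
Aug 14, 473 sold [LIFO — newest first]: 123 @ $20.30 + 343 @ $18.20 + 7 @ $20.35 = $8,881.95
Total COGS = $3,103.75 + $8,881.95 = $11,985.70
Ending inventory: 78 @ $18.25 + 89 @ $16.25 + 253 @ $20.35 = $8,018.30

COGS = $11,985.70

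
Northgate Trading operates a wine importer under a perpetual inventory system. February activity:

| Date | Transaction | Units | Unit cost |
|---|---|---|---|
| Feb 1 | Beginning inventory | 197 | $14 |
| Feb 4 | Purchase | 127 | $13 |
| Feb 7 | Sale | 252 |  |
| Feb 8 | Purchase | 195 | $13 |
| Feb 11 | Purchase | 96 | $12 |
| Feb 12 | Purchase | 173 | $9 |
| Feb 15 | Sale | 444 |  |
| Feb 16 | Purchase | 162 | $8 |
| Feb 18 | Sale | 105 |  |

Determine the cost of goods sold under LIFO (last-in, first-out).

Feb 7, 252 sold [LIFO — newest first]: 127 @ $13 + 125 @ $14 = $3,401
Feb 15, 444 sold [LIFO — newest first]: 173 @ $9 + 96 @ $12 + 175 @ $13 = $4,984
Feb 18, 105 sold [LIFO — newest first]: 105 @ $8 = $840
Total COGS = $3,401 + $4,984 + $840 = $9,225
Ending inventory: 72 @ $14 + 20 @ $13 + 57 @ $8 = $1,724

COGS = $9,225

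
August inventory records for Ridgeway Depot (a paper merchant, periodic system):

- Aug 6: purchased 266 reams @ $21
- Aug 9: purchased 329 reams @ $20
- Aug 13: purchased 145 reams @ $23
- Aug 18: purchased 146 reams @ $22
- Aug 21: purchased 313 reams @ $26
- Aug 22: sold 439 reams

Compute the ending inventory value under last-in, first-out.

Aug 22, 439 sold [LIFO — newest first]: 313 @ $26 + 126 @ $22 = $10,910
Ending inventory: 266 @ $21 + 329 @ $20 + 145 @ $23 + 20 @ $22 = $15,941

Ending inventory = $15,941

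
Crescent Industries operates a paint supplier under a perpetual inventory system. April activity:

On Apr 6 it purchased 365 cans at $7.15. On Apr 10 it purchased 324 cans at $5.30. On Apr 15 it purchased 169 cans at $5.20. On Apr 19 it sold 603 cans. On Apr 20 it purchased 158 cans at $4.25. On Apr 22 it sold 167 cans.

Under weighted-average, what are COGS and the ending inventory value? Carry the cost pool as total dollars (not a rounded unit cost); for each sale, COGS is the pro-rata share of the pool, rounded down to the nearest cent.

COGS = $4,555.71; ending inventory = $1,321.54

After Apr 6: 365 on hand, pool $2,609.75 (≈ $7.1500 each)
After Apr 10: 689 on hand, pool $4,326.95 (≈ $6.2800 each)
After Apr 15: 858 on hand, pool $5,205.75 (≈ $6.0673 each)
Apr 19, sell 603: 603/858 × $5,205.75 → $3,658.58
After Apr 20: 413 on hand, pool $2,218.67 (≈ $5.3721 each)
Apr 22, sell 167: 167/413 × $2,218.67 → $897.13
Total COGS = $3,658.58 + $897.13 = $4,555.71
Ending inventory (cost pool remaining) = $1,321.54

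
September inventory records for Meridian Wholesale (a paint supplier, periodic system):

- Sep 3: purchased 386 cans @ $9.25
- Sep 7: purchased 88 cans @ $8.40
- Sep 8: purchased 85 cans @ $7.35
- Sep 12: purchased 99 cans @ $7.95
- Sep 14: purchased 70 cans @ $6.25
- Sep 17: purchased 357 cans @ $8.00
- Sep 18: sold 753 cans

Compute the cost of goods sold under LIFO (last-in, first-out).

COGS = $5,944.00

Sep 18, 753 sold [LIFO — newest first]: 357 @ $8.00 + 70 @ $6.25 + 99 @ $7.95 + 85 @ $7.35 + 88 @ $8.40 + 54 @ $9.25 = $5,944.00
Ending inventory: 332 @ $9.25 = $3,071.00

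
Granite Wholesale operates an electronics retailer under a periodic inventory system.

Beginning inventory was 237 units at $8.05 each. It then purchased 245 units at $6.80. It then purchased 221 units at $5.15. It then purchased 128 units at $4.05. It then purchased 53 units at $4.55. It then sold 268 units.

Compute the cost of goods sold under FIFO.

COGS = $2,118.65

Sale 1 (268) [FIFO — oldest first]: 237 @ $8.05 + 31 @ $6.80 = $2,118.65
Ending inventory: 214 @ $6.80 + 221 @ $5.15 + 128 @ $4.05 + 53 @ $4.55 = $3,352.90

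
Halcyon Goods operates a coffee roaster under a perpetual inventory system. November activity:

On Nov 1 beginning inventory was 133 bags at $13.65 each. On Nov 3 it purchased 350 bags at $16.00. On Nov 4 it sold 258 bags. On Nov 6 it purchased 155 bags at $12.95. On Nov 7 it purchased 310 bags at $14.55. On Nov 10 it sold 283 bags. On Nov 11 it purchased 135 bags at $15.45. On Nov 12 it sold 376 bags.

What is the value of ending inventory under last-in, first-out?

Ending inventory = $2,343.45

Nov 4, 258 sold [LIFO — newest first]: 258 @ $16.00 = $4,128.00
Nov 10, 283 sold [LIFO — newest first]: 283 @ $14.55 = $4,117.65
Nov 12, 376 sold [LIFO — newest first]: 135 @ $15.45 + 27 @ $14.55 + 155 @ $12.95 + 59 @ $16.00 = $5,429.85
Total COGS = $4,128.00 + $4,117.65 + $5,429.85 = $13,675.50
Ending inventory: 133 @ $13.65 + 33 @ $16.00 = $2,343.45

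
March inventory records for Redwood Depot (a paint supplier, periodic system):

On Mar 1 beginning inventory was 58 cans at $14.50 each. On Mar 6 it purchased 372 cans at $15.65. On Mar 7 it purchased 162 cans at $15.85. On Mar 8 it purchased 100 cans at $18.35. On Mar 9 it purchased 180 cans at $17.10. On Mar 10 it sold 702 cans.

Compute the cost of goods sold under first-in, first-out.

COGS = $11,236.50

Mar 10, 702 sold [FIFO — oldest first]: 58 @ $14.50 + 372 @ $15.65 + 162 @ $15.85 + 100 @ $18.35 + 10 @ $17.10 = $11,236.50
Ending inventory: 170 @ $17.10 = $2,907.00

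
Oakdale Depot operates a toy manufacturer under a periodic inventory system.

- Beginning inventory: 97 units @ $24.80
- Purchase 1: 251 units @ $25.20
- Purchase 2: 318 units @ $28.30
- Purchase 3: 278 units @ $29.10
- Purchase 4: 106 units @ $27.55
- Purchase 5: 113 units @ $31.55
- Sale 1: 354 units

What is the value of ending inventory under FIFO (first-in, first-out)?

Ending inventory = $23,404.85

Sale 1 (354) [FIFO — oldest first]: 97 @ $24.80 + 251 @ $25.20 + 6 @ $28.30 = $8,900.60
Ending inventory: 312 @ $28.30 + 278 @ $29.10 + 106 @ $27.55 + 113 @ $31.55 = $23,404.85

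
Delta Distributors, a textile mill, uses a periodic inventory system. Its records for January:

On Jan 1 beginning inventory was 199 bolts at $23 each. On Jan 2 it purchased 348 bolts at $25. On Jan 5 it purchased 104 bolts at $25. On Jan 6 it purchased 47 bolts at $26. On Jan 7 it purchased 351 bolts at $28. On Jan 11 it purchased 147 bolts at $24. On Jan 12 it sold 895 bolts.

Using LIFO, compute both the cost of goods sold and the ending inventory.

Jan 12, 895 sold [LIFO — newest first]: 147 @ $24 + 351 @ $28 + 47 @ $26 + 104 @ $25 + 246 @ $25 = $23,328
Ending inventory: 199 @ $23 + 102 @ $25 = $7,127
Check: goods available $30,455 = COGS $23,328 + ending $7,127

COGS = $23,328; ending inventory = $7,127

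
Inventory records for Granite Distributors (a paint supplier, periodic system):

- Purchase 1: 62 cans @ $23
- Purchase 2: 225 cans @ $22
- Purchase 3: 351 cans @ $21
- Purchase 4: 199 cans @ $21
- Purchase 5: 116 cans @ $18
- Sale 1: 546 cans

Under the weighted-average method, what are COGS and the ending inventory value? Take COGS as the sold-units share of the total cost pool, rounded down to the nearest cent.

Sale 1, sell 546: 546/953 × $20,014.00 → $11,466.57
Ending inventory (cost pool remaining) = $8,547.43

COGS = $11,466.57; ending inventory = $8,547.43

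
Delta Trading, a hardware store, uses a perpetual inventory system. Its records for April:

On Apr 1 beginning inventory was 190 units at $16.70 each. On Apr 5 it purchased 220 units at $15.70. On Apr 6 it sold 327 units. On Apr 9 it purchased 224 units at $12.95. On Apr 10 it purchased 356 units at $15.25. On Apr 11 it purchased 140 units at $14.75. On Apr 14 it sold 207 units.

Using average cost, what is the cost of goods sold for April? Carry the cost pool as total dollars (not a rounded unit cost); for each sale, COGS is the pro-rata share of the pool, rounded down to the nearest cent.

After Apr 1: 190 on hand, pool $3,173.00 (≈ $16.7000 each)
After Apr 5: 410 on hand, pool $6,627.00 (≈ $16.1634 each)
Apr 6, sell 327: 327/410 × $6,627.00 → $5,285.43
After Apr 9: 307 on hand, pool $4,242.37 (≈ $13.8188 each)
After Apr 10: 663 on hand, pool $9,671.37 (≈ $14.5873 each)
After Apr 11: 803 on hand, pool $11,736.37 (≈ $14.6157 each)
Apr 14, sell 207: 207/803 × $11,736.37 → $3,025.44
Total COGS = $5,285.43 + $3,025.44 = $8,310.87
Ending inventory (cost pool remaining) = $8,710.93
Check: goods available $17,021.80 = COGS $8,310.87 + ending $8,710.93

COGS = $8,310.87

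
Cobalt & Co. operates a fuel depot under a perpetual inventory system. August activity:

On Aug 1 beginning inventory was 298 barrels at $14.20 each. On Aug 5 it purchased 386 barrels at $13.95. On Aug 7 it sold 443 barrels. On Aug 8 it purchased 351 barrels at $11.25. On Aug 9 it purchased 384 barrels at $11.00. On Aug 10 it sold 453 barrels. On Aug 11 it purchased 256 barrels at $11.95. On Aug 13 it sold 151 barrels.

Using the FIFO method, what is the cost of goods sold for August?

COGS = $13,697.05

Aug 7, 443 sold [FIFO — oldest first]: 298 @ $14.20 + 145 @ $13.95 = $6,254.35
Aug 10, 453 sold [FIFO — oldest first]: 241 @ $13.95 + 212 @ $11.25 = $5,746.95
Aug 13, 151 sold [FIFO — oldest first]: 139 @ $11.25 + 12 @ $11.00 = $1,695.75
Total COGS = $6,254.35 + $5,746.95 + $1,695.75 = $13,697.05
Ending inventory: 372 @ $11.00 + 256 @ $11.95 = $7,151.20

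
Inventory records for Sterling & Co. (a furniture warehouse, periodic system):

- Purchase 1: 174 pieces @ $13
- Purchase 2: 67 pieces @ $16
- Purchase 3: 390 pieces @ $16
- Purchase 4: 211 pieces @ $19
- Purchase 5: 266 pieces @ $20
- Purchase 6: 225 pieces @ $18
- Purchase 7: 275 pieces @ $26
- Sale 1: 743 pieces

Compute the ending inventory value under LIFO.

Sale 1 (743) [LIFO — newest first]: 275 @ $26 + 225 @ $18 + 243 @ $20 = $16,060
Ending inventory: 174 @ $13 + 67 @ $16 + 390 @ $16 + 211 @ $19 + 23 @ $20 = $14,043

Ending inventory = $14,043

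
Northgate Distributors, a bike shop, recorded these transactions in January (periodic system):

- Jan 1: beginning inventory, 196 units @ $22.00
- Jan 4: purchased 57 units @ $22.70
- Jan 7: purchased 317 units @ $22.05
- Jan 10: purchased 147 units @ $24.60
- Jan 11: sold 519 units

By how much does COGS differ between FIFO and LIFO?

FIFO COGS: 196 @ $22.00 + 57 @ $22.70 + 266 @ $22.05 = $11,471.20
LIFO COGS: 147 @ $24.60 + 317 @ $22.05 + 55 @ $22.70 = $11,854.55
Difference = |$11,471.20 − $11,854.55| = $383.35

$383.35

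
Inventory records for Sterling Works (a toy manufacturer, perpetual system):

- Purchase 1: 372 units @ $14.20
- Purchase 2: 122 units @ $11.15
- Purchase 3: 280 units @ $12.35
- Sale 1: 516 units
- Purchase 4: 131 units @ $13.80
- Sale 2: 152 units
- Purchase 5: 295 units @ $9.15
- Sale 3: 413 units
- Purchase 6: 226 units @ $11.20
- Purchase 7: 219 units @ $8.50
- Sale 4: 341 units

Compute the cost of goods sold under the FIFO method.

COGS = $17,094.15

Sale 1 (516) [FIFO — oldest first]: 372 @ $14.20 + 122 @ $11.15 + 22 @ $12.35 = $6,914.40
Sale 2 (152) [FIFO — oldest first]: 152 @ $12.35 = $1,877.20
Sale 3 (413) [FIFO — oldest first]: 106 @ $12.35 + 131 @ $13.80 + 176 @ $9.15 = $4,727.30
Sale 4 (341) [FIFO — oldest first]: 119 @ $9.15 + 222 @ $11.20 = $3,575.25
Total COGS = $6,914.40 + $1,877.20 + $4,727.30 + $3,575.25 = $17,094.15
Ending inventory: 4 @ $11.20 + 219 @ $8.50 = $1,906.30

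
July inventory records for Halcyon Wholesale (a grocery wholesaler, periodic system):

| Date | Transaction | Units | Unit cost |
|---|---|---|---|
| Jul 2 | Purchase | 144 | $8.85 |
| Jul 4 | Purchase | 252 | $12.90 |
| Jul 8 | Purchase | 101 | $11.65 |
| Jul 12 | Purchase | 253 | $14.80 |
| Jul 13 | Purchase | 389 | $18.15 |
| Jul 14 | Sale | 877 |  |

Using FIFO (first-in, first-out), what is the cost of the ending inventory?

Jul 14, 877 sold [FIFO — oldest first]: 144 @ $8.85 + 252 @ $12.90 + 101 @ $11.65 + 253 @ $14.80 + 127 @ $18.15 = $11,751.30
Ending inventory: 262 @ $18.15 = $4,755.30
Check: goods available $16,506.60 = COGS $11,751.30 + ending $4,755.30

Ending inventory = $4,755.30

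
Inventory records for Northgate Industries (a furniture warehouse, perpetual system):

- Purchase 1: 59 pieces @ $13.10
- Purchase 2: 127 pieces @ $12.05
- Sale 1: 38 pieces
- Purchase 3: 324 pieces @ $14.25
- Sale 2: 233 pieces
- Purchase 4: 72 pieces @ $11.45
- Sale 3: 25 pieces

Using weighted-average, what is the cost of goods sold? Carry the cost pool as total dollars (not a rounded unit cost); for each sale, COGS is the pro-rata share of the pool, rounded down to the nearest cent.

COGS = $3,983.19

After Purchase 1: 59 on hand, pool $772.90 (≈ $13.1000 each)
After Purchase 2: 186 on hand, pool $2,303.25 (≈ $12.3831 each)
Sale 1, sell 38: 38/186 × $2,303.25 → $470.55
After Purchase 3: 472 on hand, pool $6,449.70 (≈ $13.6646 each)
Sale 2, sell 233: 233/472 × $6,449.70 → $3,183.85
After Purchase 4: 311 on hand, pool $4,090.25 (≈ $13.1519 each)
Sale 3, sell 25: 25/311 × $4,090.25 → $328.79
Total COGS = $470.55 + $3,183.85 + $328.79 = $3,983.19
Ending inventory (cost pool remaining) = $3,761.46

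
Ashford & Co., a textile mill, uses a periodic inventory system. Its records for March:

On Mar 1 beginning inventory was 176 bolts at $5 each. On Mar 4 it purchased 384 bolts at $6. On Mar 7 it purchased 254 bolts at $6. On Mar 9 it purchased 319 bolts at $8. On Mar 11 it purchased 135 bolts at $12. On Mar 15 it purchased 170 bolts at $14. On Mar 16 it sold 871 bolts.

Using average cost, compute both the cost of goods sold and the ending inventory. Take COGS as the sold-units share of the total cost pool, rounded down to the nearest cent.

Mar 16, sell 871: 871/1438 × $11,260.00 → $6,820.20
Ending inventory (cost pool remaining) = $4,439.80

COGS = $6,820.20; ending inventory = $4,439.80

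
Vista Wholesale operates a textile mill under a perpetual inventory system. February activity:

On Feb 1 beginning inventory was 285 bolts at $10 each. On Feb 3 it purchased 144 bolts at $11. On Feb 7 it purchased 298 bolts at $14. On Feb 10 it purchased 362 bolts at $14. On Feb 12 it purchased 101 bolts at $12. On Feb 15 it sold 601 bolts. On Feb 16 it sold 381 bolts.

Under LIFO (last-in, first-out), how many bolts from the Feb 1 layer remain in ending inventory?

Feb 15, 601 sold [LIFO — newest first]: 101 @ $12 + 362 @ $14 + 138 @ $14 = $8,212
Feb 16, 381 sold [LIFO — newest first]: 160 @ $14 + 144 @ $11 + 77 @ $10 = $4,594
Total COGS = $8,212 + $4,594 = $12,806
Ending inventory: 208 @ $10 = $2,080

208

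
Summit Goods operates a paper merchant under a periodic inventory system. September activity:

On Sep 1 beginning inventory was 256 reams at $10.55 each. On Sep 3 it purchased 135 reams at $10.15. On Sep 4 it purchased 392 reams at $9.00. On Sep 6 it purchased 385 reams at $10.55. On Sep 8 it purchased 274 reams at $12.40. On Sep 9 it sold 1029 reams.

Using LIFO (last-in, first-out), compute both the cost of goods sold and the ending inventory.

COGS = $10,789.35; ending inventory = $4,269.05

Sep 9, 1029 sold [LIFO — newest first]: 274 @ $12.40 + 385 @ $10.55 + 370 @ $9.00 = $10,789.35
Ending inventory: 256 @ $10.55 + 135 @ $10.15 + 22 @ $9.00 = $4,269.05
Check: goods available $15,058.40 = COGS $10,789.35 + ending $4,269.05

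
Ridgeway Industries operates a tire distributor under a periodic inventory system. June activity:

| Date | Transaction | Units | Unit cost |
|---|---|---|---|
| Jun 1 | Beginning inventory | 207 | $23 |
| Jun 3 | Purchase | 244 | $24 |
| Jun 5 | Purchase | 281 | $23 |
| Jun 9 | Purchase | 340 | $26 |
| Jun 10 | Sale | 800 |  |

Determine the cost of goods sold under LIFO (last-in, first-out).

COGS = $19,599

Jun 10, 800 sold [LIFO — newest first]: 340 @ $26 + 281 @ $23 + 179 @ $24 = $19,599
Ending inventory: 207 @ $23 + 65 @ $24 = $6,321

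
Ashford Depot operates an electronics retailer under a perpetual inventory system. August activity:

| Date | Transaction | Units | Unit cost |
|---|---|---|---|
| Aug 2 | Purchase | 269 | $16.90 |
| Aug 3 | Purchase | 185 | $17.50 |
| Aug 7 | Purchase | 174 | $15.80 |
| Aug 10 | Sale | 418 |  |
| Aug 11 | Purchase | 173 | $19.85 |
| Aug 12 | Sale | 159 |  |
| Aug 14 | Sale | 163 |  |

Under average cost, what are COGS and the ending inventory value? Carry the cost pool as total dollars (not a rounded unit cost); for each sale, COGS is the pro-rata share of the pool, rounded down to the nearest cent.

After Aug 2: 269 on hand, pool $4,546.10 (≈ $16.9000 each)
After Aug 3: 454 on hand, pool $7,783.60 (≈ $17.1445 each)
After Aug 7: 628 on hand, pool $10,532.80 (≈ $16.7720 each)
Aug 10, sell 418: 418/628 × $10,532.80 → $7,010.68
After Aug 11: 383 on hand, pool $6,956.17 (≈ $18.1623 each)
Aug 12, sell 159: 159/383 × $6,956.17 → $2,887.80
Aug 14, sell 163: 163/224 × $4,068.37 → $2,960.46
Total COGS = $7,010.68 + $2,887.80 + $2,960.46 = $12,858.94
Ending inventory (cost pool remaining) = $1,107.91

COGS = $12,858.94; ending inventory = $1,107.91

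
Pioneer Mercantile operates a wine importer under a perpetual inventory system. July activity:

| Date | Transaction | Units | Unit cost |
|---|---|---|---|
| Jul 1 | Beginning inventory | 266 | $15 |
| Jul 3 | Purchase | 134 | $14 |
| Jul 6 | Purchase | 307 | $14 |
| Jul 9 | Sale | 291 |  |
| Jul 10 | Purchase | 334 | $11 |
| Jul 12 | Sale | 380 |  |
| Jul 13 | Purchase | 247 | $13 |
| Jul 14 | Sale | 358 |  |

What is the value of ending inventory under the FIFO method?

Jul 9, 291 sold [FIFO — oldest first]: 266 @ $15 + 25 @ $14 = $4,340
Jul 12, 380 sold [FIFO — oldest first]: 109 @ $14 + 271 @ $14 = $5,320
Jul 14, 358 sold [FIFO — oldest first]: 36 @ $14 + 322 @ $11 = $4,046
Total COGS = $4,340 + $5,320 + $4,046 = $13,706
Ending inventory: 12 @ $11 + 247 @ $13 = $3,343

Ending inventory = $3,343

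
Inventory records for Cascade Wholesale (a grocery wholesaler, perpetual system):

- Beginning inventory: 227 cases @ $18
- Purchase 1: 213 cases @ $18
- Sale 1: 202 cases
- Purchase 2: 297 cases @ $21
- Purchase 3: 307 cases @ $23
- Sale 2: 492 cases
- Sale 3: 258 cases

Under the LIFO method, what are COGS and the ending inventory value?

Sale 1 (202) [LIFO — newest first]: 202 @ $18 = $3,636
Sale 2 (492) [LIFO — newest first]: 307 @ $23 + 185 @ $21 = $10,946
Sale 3 (258) [LIFO — newest first]: 112 @ $21 + 11 @ $18 + 135 @ $18 = $4,980
Total COGS = $3,636 + $10,946 + $4,980 = $19,562
Ending inventory: 92 @ $18 = $1,656

COGS = $19,562; ending inventory = $1,656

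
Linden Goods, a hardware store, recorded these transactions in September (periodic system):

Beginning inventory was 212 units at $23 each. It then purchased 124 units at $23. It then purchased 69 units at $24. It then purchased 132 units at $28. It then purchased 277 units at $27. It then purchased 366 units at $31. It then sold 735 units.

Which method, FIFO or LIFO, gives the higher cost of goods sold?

LIFO

FIFO COGS: 212 @ $23 + 124 @ $23 + 69 @ $24 + 132 @ $28 + 198 @ $27 = $18,426
LIFO COGS: 366 @ $31 + 277 @ $27 + 92 @ $28 = $21,401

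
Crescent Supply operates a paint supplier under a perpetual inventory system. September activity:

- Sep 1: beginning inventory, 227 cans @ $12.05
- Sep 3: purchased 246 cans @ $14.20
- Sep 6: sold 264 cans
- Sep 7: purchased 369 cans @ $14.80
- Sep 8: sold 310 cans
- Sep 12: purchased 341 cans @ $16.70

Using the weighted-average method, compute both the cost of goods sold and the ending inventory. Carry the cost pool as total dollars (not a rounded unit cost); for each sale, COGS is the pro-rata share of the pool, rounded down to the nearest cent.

COGS = $7,881.48; ending inventory = $9,502.97

After Sep 1: 227 on hand, pool $2,735.35 (≈ $12.0500 each)
After Sep 3: 473 on hand, pool $6,228.55 (≈ $13.1682 each)
Sep 6, sell 264: 264/473 × $6,228.55 → $3,476.40
After Sep 7: 578 on hand, pool $8,213.35 (≈ $14.2099 each)
Sep 8, sell 310: 310/578 × $8,213.35 → $4,405.08
After Sep 12: 609 on hand, pool $9,502.97 (≈ $15.6042 each)
Total COGS = $3,476.40 + $4,405.08 = $7,881.48
Ending inventory (cost pool remaining) = $9,502.97
Check: goods available $17,384.45 = COGS $7,881.48 + ending $9,502.97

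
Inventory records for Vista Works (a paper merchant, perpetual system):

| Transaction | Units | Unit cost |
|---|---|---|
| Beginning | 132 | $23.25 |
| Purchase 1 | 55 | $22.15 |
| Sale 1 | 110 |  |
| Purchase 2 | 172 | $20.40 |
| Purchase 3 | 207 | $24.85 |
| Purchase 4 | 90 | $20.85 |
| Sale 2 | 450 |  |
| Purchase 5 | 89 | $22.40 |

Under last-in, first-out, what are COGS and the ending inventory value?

Sale 1 (110) [LIFO — newest first]: 55 @ $22.15 + 55 @ $23.25 = $2,497.00
Sale 2 (450) [LIFO — newest first]: 90 @ $20.85 + 207 @ $24.85 + 153 @ $20.40 = $10,141.65
Total COGS = $2,497.00 + $10,141.65 = $12,638.65
Ending inventory: 77 @ $23.25 + 19 @ $20.40 + 89 @ $22.40 = $4,171.45

COGS = $12,638.65; ending inventory = $4,171.45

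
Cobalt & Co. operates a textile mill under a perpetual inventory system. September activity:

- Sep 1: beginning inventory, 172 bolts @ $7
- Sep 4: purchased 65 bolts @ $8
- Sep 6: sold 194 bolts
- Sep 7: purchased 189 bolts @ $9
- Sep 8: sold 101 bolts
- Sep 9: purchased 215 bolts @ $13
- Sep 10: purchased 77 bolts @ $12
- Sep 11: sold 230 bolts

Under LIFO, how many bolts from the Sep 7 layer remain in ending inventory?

88

Sep 6, 194 sold [LIFO — newest first]: 65 @ $8 + 129 @ $7 = $1,423
Sep 8, 101 sold [LIFO — newest first]: 101 @ $9 = $909
Sep 11, 230 sold [LIFO — newest first]: 77 @ $12 + 153 @ $13 = $2,913
Total COGS = $1,423 + $909 + $2,913 = $5,245
Ending inventory: 43 @ $7 + 88 @ $9 + 62 @ $13 = $1,899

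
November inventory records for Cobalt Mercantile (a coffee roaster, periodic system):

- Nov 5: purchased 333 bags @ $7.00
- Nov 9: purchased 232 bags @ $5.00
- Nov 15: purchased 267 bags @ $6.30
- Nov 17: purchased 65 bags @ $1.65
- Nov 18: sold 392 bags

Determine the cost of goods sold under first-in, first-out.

COGS = $2,626.00

Nov 18, 392 sold [FIFO — oldest first]: 333 @ $7.00 + 59 @ $5.00 = $2,626.00
Ending inventory: 173 @ $5.00 + 267 @ $6.30 + 65 @ $1.65 = $2,654.35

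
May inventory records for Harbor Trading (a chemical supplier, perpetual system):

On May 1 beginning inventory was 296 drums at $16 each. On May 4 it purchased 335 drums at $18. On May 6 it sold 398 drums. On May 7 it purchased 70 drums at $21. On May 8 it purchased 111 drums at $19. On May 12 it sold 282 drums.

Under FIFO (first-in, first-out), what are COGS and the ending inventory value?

May 6, 398 sold [FIFO — oldest first]: 296 @ $16 + 102 @ $18 = $6,572
May 12, 282 sold [FIFO — oldest first]: 233 @ $18 + 49 @ $21 = $5,223
Total COGS = $6,572 + $5,223 = $11,795
Ending inventory: 21 @ $21 + 111 @ $19 = $2,550

COGS = $11,795; ending inventory = $2,550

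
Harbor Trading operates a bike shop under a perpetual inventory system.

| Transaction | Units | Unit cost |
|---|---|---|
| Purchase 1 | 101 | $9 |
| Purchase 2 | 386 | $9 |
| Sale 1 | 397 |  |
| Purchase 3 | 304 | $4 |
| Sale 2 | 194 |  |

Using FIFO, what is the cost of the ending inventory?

Sale 1 (397) [FIFO — oldest first]: 101 @ $9 + 296 @ $9 = $3,573
Sale 2 (194) [FIFO — oldest first]: 90 @ $9 + 104 @ $4 = $1,226
Total COGS = $3,573 + $1,226 = $4,799
Ending inventory: 200 @ $4 = $800
Check: goods available $5,599 = COGS $4,799 + ending $800

Ending inventory = $800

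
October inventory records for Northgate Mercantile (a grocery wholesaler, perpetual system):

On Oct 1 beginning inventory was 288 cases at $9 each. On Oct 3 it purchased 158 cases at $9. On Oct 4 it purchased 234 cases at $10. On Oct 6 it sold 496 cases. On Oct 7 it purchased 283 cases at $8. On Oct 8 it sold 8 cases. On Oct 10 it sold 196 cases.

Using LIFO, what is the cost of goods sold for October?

Oct 6, 496 sold [LIFO — newest first]: 234 @ $10 + 158 @ $9 + 104 @ $9 = $4,698
Oct 8, 8 sold [LIFO — newest first]: 8 @ $8 = $64
Oct 10, 196 sold [LIFO — newest first]: 196 @ $8 = $1,568
Total COGS = $4,698 + $64 + $1,568 = $6,330
Ending inventory: 184 @ $9 + 79 @ $8 = $2,288

COGS = $6,330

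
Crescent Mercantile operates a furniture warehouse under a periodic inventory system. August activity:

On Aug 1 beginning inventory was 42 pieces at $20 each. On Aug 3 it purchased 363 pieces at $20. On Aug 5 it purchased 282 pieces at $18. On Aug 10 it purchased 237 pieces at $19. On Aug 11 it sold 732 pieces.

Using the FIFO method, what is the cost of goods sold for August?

COGS = $14,031

Aug 11, 732 sold [FIFO — oldest first]: 42 @ $20 + 363 @ $20 + 282 @ $18 + 45 @ $19 = $14,031
Ending inventory: 192 @ $19 = $3,648
Check: goods available $17,679 = COGS $14,031 + ending $3,648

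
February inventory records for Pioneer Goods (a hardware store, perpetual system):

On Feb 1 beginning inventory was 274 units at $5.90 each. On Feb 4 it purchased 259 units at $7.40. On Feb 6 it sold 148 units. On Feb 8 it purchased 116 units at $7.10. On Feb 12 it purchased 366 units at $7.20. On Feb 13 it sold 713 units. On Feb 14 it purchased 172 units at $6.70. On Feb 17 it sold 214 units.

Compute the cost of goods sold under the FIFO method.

Feb 6, 148 sold [FIFO — oldest first]: 148 @ $5.90 = $873.20
Feb 13, 713 sold [FIFO — oldest first]: 126 @ $5.90 + 259 @ $7.40 + 116 @ $7.10 + 212 @ $7.20 = $5,010.00
Feb 17, 214 sold [FIFO — oldest first]: 154 @ $7.20 + 60 @ $6.70 = $1,510.80
Total COGS = $873.20 + $5,010.00 + $1,510.80 = $7,394.00
Ending inventory: 112 @ $6.70 = $750.40

COGS = $7,394.00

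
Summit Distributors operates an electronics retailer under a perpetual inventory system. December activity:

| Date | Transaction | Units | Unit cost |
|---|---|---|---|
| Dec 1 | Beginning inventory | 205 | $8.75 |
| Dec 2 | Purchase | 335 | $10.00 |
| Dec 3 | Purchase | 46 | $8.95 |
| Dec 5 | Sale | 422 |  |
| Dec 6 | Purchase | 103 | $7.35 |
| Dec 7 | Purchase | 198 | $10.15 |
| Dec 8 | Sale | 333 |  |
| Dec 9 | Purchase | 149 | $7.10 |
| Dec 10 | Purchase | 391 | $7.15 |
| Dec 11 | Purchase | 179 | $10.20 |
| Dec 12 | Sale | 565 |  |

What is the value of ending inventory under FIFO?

Ending inventory = $2,590.85

Dec 5, 422 sold [FIFO — oldest first]: 205 @ $8.75 + 217 @ $10.00 = $3,963.75
Dec 8, 333 sold [FIFO — oldest first]: 118 @ $10.00 + 46 @ $8.95 + 103 @ $7.35 + 66 @ $10.15 = $3,018.65
Dec 12, 565 sold [FIFO — oldest first]: 132 @ $10.15 + 149 @ $7.10 + 284 @ $7.15 = $4,428.30
Total COGS = $3,963.75 + $3,018.65 + $4,428.30 = $11,410.70
Ending inventory: 107 @ $7.15 + 179 @ $10.20 = $2,590.85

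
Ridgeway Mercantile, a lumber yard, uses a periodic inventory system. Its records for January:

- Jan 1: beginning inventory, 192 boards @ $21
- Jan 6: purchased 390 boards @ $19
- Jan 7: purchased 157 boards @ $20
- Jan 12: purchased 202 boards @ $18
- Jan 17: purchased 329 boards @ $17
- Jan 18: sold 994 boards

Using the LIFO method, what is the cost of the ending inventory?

Ending inventory = $5,628

Jan 18, 994 sold [LIFO — newest first]: 329 @ $17 + 202 @ $18 + 157 @ $20 + 306 @ $19 = $18,183
Ending inventory: 192 @ $21 + 84 @ $19 = $5,628
Check: goods available $23,811 = COGS $18,183 + ending $5,628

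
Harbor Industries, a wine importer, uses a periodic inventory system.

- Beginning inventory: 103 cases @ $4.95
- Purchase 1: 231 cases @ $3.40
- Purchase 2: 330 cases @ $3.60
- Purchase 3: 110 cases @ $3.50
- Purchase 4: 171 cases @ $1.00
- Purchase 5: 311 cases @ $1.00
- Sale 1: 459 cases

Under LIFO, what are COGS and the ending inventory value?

COGS = $459.00; ending inventory = $2,891.25

Sale 1 (459) [LIFO — newest first]: 311 @ $1.00 + 148 @ $1.00 = $459.00
Ending inventory: 103 @ $4.95 + 231 @ $3.40 + 330 @ $3.60 + 110 @ $3.50 + 23 @ $1.00 = $2,891.25
Check: goods available $3,350.25 = COGS $459.00 + ending $2,891.25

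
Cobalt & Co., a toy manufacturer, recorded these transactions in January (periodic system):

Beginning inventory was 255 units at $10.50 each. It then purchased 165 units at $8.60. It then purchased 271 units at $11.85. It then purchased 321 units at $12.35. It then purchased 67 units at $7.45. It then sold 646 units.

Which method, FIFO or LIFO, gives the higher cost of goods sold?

LIFO

FIFO COGS: 255 @ $10.50 + 165 @ $8.60 + 226 @ $11.85 = $6,774.60
LIFO COGS: 67 @ $7.45 + 321 @ $12.35 + 258 @ $11.85 = $7,520.80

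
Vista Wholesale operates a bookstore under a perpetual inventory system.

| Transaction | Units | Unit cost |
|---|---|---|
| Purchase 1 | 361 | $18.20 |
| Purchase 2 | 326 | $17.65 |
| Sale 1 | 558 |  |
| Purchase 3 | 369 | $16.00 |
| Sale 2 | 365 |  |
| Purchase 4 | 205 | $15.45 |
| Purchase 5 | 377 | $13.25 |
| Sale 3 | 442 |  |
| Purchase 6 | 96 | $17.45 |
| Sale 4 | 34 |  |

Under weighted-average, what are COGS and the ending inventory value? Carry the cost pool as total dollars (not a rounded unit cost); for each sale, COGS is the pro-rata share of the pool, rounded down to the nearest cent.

After Purchase 1: 361 on hand, pool $6,570.20 (≈ $18.2000 each)
After Purchase 2: 687 on hand, pool $12,324.10 (≈ $17.9390 each)
Sale 1, sell 558: 558/687 × $12,324.10 → $10,009.96
After Purchase 3: 498 on hand, pool $8,218.14 (≈ $16.5023 each)
Sale 2, sell 365: 365/498 × $8,218.14 → $6,023.33
After Purchase 4: 338 on hand, pool $5,362.06 (≈ $15.8641 each)
After Purchase 5: 715 on hand, pool $10,357.31 (≈ $14.4857 each)
Sale 3, sell 442: 442/715 × $10,357.31 → $6,402.70
After Purchase 6: 369 on hand, pool $5,629.81 (≈ $15.2569 each)
Sale 4, sell 34: 34/369 × $5,629.81 → $518.73
Total COGS = $10,009.96 + $6,023.33 + $6,402.70 + $518.73 = $22,954.72
Ending inventory (cost pool remaining) = $5,111.08

COGS = $22,954.72; ending inventory = $5,111.08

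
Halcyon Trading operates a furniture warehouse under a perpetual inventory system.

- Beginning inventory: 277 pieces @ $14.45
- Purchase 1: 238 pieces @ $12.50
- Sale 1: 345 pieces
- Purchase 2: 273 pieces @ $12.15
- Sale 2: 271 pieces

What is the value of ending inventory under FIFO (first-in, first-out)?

Ending inventory = $2,089.80

Sale 1 (345) [FIFO — oldest first]: 277 @ $14.45 + 68 @ $12.50 = $4,852.65
Sale 2 (271) [FIFO — oldest first]: 170 @ $12.50 + 101 @ $12.15 = $3,352.15
Total COGS = $4,852.65 + $3,352.15 = $8,204.80
Ending inventory: 172 @ $12.15 = $2,089.80
Check: goods available $10,294.60 = COGS $8,204.80 + ending $2,089.80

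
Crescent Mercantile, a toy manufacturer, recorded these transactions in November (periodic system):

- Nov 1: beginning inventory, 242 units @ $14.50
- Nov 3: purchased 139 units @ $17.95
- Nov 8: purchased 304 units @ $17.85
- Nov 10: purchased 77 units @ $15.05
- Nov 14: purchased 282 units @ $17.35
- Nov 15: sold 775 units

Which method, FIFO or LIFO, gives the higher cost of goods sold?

FIFO COGS: 242 @ $14.50 + 139 @ $17.95 + 304 @ $17.85 + 77 @ $15.05 + 13 @ $17.35 = $12,814.85
LIFO COGS: 282 @ $17.35 + 77 @ $15.05 + 304 @ $17.85 + 112 @ $17.95 = $13,488.35

LIFO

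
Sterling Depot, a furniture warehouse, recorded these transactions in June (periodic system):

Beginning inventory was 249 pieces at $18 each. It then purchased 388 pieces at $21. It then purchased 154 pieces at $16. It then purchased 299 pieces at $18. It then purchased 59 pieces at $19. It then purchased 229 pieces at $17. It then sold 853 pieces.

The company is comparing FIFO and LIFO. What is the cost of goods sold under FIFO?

COGS = $16,210

FIFO COGS: 249 @ $18 + 388 @ $21 + 154 @ $16 + 62 @ $18 = $16,210
LIFO COGS: 229 @ $17 + 59 @ $19 + 299 @ $18 + 154 @ $16 + 112 @ $21 = $15,212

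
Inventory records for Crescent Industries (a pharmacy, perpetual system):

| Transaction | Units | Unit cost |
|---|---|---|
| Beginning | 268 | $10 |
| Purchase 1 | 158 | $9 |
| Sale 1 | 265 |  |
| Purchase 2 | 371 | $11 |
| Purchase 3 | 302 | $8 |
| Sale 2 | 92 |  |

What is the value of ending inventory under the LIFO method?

Ending inventory = $7,371

Sale 1 (265) [LIFO — newest first]: 158 @ $9 + 107 @ $10 = $2,492
Sale 2 (92) [LIFO — newest first]: 92 @ $8 = $736
Total COGS = $2,492 + $736 = $3,228
Ending inventory: 161 @ $10 + 371 @ $11 + 210 @ $8 = $7,371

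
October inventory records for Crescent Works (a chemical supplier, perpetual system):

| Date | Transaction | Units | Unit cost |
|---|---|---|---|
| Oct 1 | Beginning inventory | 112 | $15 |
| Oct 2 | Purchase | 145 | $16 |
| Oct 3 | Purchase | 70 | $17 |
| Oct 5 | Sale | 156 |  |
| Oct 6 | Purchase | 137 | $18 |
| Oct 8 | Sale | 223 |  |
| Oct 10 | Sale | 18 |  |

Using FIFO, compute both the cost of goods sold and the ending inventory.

Oct 5, 156 sold [FIFO — oldest first]: 112 @ $15 + 44 @ $16 = $2,384
Oct 8, 223 sold [FIFO — oldest first]: 101 @ $16 + 70 @ $17 + 52 @ $18 = $3,742
Oct 10, 18 sold [FIFO — oldest first]: 18 @ $18 = $324
Total COGS = $2,384 + $3,742 + $324 = $6,450
Ending inventory: 67 @ $18 = $1,206
Check: goods available $7,656 = COGS $6,450 + ending $1,206

COGS = $6,450; ending inventory = $1,206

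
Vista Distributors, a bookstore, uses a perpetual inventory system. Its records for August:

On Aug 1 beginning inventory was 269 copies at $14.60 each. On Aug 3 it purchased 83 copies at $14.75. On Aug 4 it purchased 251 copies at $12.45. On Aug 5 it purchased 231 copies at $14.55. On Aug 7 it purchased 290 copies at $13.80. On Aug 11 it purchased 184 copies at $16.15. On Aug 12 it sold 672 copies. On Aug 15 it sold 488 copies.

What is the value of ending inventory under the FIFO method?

Aug 12, 672 sold [FIFO — oldest first]: 269 @ $14.60 + 83 @ $14.75 + 251 @ $12.45 + 69 @ $14.55 = $9,280.55
Aug 15, 488 sold [FIFO — oldest first]: 162 @ $14.55 + 290 @ $13.80 + 36 @ $16.15 = $6,940.50
Total COGS = $9,280.55 + $6,940.50 = $16,221.05
Ending inventory: 148 @ $16.15 = $2,390.20

Ending inventory = $2,390.20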